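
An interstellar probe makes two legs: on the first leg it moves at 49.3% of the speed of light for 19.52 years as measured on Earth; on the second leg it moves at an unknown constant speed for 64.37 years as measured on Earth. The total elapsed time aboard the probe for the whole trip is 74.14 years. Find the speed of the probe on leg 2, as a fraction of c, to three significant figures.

β = 0.460

Leg 1: β = 0.493; γ = 1/√(1 − 0.493²) = 1/√0.7570 = 1.149; τ_1 = 19.52/1.149 = 16.98 years.
Leg 2: speed unknown; τ_2 = 64.37/γ_2.
Total proper time: 16.98 + τ_2 = 74.14, so τ_2 = 74.14 − 16.98 = 57.16 years.
γ_2 = 64.37/57.16 = 1.126; β = √(1 − 1/γ²) = √0.2116.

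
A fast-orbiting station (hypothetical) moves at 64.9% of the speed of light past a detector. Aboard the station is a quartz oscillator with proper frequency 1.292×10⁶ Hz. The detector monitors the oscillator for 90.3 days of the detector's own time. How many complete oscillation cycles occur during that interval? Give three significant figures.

β = 0.649; γ = 1/√(1 − 0.649²) = 1/√0.5788 = 1.314
During 90.3 days of lab time, the oscillator's proper time advances by τ = Δt/γ = 90.3/1.314 = 68.70 days = 5.936×10⁶ s.
N = f × τ = 1.292×10⁶ × 5.936×10⁶ = 7.669×10¹².

N = 7.67×10¹²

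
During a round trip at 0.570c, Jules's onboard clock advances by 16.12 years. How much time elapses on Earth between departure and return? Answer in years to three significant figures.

Δt = 19.6 years

γ = 1/√(1 − 0.570²) = 1/√0.6751 = 1.217
Earth-frame duration is the dilated interval: Δt = γτ = 1.217 × 16.12 years.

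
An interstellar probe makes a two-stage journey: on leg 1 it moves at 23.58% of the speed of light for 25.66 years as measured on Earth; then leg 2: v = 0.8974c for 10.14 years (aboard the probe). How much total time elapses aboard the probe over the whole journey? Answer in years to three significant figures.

Leg 1: β = 0.2358; γ = 1/√(1 − 0.2358²) = 1/√0.9444 = 1.029; τ_1 = 25.66/1.029 = 24.94 years.
Leg 2: 10.14 years is already measured aboard the probe.
Total: 24.94 + 10.14 years.

τ = 35.1 years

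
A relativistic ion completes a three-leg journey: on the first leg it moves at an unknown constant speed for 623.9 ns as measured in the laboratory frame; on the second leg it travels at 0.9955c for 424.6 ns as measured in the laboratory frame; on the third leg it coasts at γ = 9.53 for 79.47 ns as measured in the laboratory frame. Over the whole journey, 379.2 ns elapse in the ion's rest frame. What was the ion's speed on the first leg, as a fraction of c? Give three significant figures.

β = 0.848

Leg 1: speed unknown; τ_1 = 623.9/γ_1.
Leg 2: γ = 1/√(1 − 0.9955²) = 1/√0.008980 = 10.55; τ_2 = 424.6/10.55 = 40.24 ns.
Leg 3: γ = 9.53; τ_3 = 79.47/9.530 = 8.339 ns.
Total proper time: τ_1 + 40.24 + 8.339 = 379.2, so τ_1 = 379.2 − 48.57 = 330.6 ns.
γ_1 = 623.9/330.6 = 1.887; β = √(1 − 1/γ²) = √0.7192.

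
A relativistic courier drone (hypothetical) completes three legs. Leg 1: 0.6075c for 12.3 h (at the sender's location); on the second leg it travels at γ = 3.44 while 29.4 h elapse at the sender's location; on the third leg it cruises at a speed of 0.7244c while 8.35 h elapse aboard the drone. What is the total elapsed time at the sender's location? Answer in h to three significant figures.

Δt = 53.8 h

Leg 1: 12.3 h is already measured at the sender's location.
Leg 2: 29.4 h is already measured at the sender's location.
Leg 3: γ = 1/√(1 − 0.7244²) = 1/√0.4752 = 1.451; Δt_3 = 1.451 × 8.35 = 12.11 h.
Total: 12.30 + 29.40 + 12.11 h.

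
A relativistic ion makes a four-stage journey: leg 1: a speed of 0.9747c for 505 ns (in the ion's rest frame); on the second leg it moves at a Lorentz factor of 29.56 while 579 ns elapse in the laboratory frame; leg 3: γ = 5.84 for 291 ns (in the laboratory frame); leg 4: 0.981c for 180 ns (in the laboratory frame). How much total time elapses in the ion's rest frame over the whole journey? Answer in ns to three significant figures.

τ = 609 ns

Leg 1: 505 ns is already measured in the ion's rest frame.
Leg 2: γ = 29.56; τ_2 = 579/29.56 = 19.59 ns.
Leg 3: γ = 5.84; τ_3 = 291/5.840 = 49.83 ns.
Leg 4: γ = 1/√(1 − 0.981²) = 1/√0.03764 = 5.154; τ_4 = 180/5.154 = 34.92 ns.
Total: 505.0 + 19.59 + 49.83 + 34.92 ns.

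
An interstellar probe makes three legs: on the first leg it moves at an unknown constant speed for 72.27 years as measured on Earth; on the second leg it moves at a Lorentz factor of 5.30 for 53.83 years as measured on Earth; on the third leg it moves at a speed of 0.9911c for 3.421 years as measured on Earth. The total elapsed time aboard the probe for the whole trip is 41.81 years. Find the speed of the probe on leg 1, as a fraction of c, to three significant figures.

β = 0.902

Leg 1: speed unknown; τ_1 = 72.27/γ_1.
Leg 2: γ = 5.30; τ_2 = 53.83/5.300 = 10.16 years.
Leg 3: γ = 1/√(1 − 0.9911²) = 1/√0.01772 = 7.512; τ_3 = 3.421/7.512 = 0.4554 years.
Total proper time: τ_1 + 10.16 + 0.4554 = 41.81, so τ_1 = 41.81 − 10.61 = 31.20 years.
γ_1 = 72.27/31.20 = 2.316; β = √(1 − 1/γ²) = √0.8136.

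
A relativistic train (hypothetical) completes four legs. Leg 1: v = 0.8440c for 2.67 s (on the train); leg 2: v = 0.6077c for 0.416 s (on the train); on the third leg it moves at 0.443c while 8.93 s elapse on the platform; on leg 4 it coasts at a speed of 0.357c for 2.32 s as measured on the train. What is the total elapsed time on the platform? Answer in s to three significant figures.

Δt = 16.9 s

Leg 1: γ = 1/√(1 − 0.8440²) = 1/√0.2877 = 1.864; Δt_1 = 1.864 × 2.67 = 4.978 s.
Leg 2: γ = 1/√(1 − 0.6077²) = 1/√0.6307 = 1.259; Δt_2 = 1.259 × 0.416 = 0.5238 s.
Leg 3: 8.93 s is already measured on the platform.
Leg 4: γ = 1/√(1 − 0.357²) = 1/√0.8726 = 1.071; Δt_4 = 1.071 × 2.32 = 2.484 s.
Total: 4.978 + 0.5238 + 8.930 + 2.484 s.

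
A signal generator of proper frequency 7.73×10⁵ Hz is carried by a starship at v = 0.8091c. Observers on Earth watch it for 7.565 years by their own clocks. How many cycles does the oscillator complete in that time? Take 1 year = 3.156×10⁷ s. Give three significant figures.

γ = 1/√(1 − 0.8091²) = 1/√0.3454 = 1.702
During 7.565 years of lab time, the oscillator's proper time advances by τ = Δt/γ = 7.565/1.702 = 4.446 years = 1.403×10⁸ s.
N = f × τ = 7.73×10⁵ × 1.403×10⁸ = 1.085×10¹⁴.

N = 1.08×10¹⁴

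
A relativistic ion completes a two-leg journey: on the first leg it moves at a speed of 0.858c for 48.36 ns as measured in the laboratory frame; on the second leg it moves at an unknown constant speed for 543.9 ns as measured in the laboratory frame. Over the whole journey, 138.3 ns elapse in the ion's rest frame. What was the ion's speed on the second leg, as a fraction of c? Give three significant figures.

β = 0.978

Leg 1: γ = 1/√(1 − 0.858²) = 1/√0.2638 = 1.947; τ_1 = 48.36/1.947 = 24.84 ns.
Leg 2: speed unknown; τ_2 = 543.9/γ_2.
Total proper time: 24.84 + τ_2 = 138.3, so τ_2 = 138.3 − 24.84 = 113.5 ns.
γ_2 = 543.9/113.5 = 4.794; β = √(1 − 1/γ²) = √0.9565.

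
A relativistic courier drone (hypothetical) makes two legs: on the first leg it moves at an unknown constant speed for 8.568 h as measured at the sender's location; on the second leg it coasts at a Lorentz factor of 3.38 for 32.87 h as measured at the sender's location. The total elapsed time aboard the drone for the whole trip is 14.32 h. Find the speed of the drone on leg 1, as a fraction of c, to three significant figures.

β = 0.844

Leg 1: speed unknown; τ_1 = 8.568/γ_1.
Leg 2: γ = 3.38; τ_2 = 32.87/3.380 = 9.725 h.
Total proper time: τ_1 + 9.725 = 14.32, so τ_1 = 14.32 − 9.725 = 4.595 h.
γ_1 = 8.568/4.595 = 1.865; β = √(1 − 1/γ²) = √0.7124.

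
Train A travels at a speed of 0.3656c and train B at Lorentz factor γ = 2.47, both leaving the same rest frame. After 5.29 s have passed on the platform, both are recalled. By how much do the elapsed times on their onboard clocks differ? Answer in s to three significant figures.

|τ_A − τ_B| = 2.78 s

A: γ = 1/√(1 − 0.3656²) = 1/√0.8663 = 1.074; τ_A = 5.29/1.074 = 4.924 s.
B: γ = 2.47; τ_B = 5.29/2.470 = 2.142 s.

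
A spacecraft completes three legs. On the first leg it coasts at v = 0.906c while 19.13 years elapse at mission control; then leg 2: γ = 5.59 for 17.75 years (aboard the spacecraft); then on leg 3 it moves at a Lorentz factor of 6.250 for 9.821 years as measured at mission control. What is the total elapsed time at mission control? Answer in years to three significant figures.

Δt = 128 years

Leg 1: 19.13 years is already measured at mission control.
Leg 2: γ = 5.59; Δt_2 = 5.590 × 17.75 = 99.22 years.
Leg 3: 9.821 years is already measured at mission control.
Total: 19.13 + 99.22 + 9.821 years.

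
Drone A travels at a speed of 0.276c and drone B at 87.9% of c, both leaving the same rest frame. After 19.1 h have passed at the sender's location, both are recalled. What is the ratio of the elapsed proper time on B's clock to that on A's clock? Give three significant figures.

τ_B/τ_A = 0.496

A: γ = 1/√(1 − 0.276²) = 1/√0.9238 = 1.040. B: β = 0.879; γ = 1/√(1 − 0.879²) = 1/√0.2274 = 2.097.
τ_A/τ_B = γ_B/γ_A = 2.097/1.040 = 2.016, so τ_B/τ_A = 0.4961.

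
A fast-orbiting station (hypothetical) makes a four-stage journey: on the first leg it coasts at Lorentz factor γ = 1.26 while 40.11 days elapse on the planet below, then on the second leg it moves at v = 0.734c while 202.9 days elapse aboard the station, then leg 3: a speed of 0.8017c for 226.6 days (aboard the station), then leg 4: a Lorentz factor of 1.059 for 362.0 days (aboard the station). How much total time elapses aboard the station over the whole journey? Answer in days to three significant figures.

τ = 823 days

Leg 1: γ = 1.26; τ_1 = 40.11/1.260 = 31.83 days.
Leg 2: 202.9 days is already measured aboard the station.
Leg 3: 226.6 days is already measured aboard the station.
Leg 4: 362.0 days is already measured aboard the station.
Total: 31.83 + 202.9 + 226.6 + 362.0 days.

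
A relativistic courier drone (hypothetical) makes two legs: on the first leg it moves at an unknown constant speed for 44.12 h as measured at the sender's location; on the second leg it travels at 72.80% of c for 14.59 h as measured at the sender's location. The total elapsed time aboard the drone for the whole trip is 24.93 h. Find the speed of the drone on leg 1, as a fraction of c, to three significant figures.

Leg 1: speed unknown; τ_1 = 44.12/γ_1.
Leg 2: β = 0.7280; γ = 1/√(1 − 0.7280²) = 1/√0.4700 = 1.459; τ_2 = 14.59/1.459 = 10.00 h.
Total proper time: τ_1 + 10.00 = 24.93, so τ_1 = 24.93 − 10.00 = 14.93 h.
γ_1 = 44.12/14.93 = 2.956; β = √(1 − 1/γ²) = √0.8855.

β = 0.941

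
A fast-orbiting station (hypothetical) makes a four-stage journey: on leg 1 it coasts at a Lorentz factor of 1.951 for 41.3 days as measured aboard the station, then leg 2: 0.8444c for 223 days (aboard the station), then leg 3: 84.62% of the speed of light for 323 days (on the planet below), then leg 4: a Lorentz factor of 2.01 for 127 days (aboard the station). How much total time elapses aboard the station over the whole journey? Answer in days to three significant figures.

τ = 563 days

Leg 1: 41.3 days is already measured aboard the station.
Leg 2: 223 days is already measured aboard the station.
Leg 3: β = 0.8462; γ = 1/√(1 − 0.8462²) = 1/√0.2839 = 1.877; τ_3 = 323/1.877 = 172.1 days.
Leg 4: 127 days is already measured aboard the station.
Total: 41.30 + 223.0 + 172.1 + 127.0 days.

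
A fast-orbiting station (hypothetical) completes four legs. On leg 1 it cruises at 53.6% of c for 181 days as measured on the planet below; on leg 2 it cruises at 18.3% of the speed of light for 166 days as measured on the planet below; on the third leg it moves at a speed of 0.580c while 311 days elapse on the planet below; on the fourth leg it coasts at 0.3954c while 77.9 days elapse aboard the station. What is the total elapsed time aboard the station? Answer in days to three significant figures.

Leg 1: β = 0.536; γ = 1/√(1 − 0.536²) = 1/√0.7127 = 1.185; τ_1 = 181/1.185 = 152.8 days.
Leg 2: β = 0.183; γ = 1/√(1 − 0.183²) = 1/√0.9665 = 1.017; τ_2 = 166/1.017 = 163.2 days.
Leg 3: γ = 1/√(1 − 0.580²) = 1/√0.6636 = 1.228; τ_3 = 311/1.228 = 253.3 days.
Leg 4: 77.9 days is already measured aboard the station.
Total: 152.8 + 163.2 + 253.3 + 77.90 days.

τ = 647 days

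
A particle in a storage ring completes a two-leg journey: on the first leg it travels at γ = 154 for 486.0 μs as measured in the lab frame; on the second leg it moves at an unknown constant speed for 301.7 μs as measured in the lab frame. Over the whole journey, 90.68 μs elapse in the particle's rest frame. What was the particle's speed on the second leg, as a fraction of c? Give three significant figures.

β = 0.957

Leg 1: γ = 154; τ_1 = 486.0/154.0 = 3.156 μs.
Leg 2: speed unknown; τ_2 = 301.7/γ_2.
Total proper time: 3.156 + τ_2 = 90.68, so τ_2 = 90.68 − 3.156 = 87.52 μs.
γ_2 = 301.7/87.52 = 3.447; β = √(1 − 1/γ²) = √0.9158.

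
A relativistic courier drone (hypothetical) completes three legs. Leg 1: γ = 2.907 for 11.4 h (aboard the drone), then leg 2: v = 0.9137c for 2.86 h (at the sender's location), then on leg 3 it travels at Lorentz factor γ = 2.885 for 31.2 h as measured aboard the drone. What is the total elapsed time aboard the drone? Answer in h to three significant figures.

Leg 1: 11.4 h is already measured aboard the drone.
Leg 2: γ = 1/√(1 − 0.9137²) = 1/√0.1652 = 2.461; τ_2 = 2.86/2.461 = 1.162 h.
Leg 3: 31.2 h is already measured aboard the drone.
Total: 11.40 + 1.162 + 31.20 h.

τ = 43.8 h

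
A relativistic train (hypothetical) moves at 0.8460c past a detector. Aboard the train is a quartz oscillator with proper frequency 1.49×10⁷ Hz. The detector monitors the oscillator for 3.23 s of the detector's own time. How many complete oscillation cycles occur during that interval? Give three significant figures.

γ = 1/√(1 − 0.8460²) = 1/√0.2843 = 1.876
During 3.23 s of lab time, the oscillator's proper time advances by τ = Δt/γ = 3.23/1.876 = 1.722 s = 1.722×10⁰ s.
N = f × τ = 1.49×10⁷ × 1.722×10⁰ = 2.566×10⁷.

N = 2.57×10⁷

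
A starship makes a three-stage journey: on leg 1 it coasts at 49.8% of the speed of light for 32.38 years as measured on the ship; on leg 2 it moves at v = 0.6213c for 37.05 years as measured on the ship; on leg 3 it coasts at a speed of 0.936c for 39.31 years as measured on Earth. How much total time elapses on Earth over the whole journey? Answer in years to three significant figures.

Leg 1: β = 0.498; γ = 1/√(1 − 0.498²) = 1/√0.7520 = 1.153; Δt_1 = 1.153 × 32.38 = 37.34 years.
Leg 2: γ = 1/√(1 − 0.6213²) = 1/√0.6140 = 1.276; Δt_2 = 1.276 × 37.05 = 47.28 years.
Leg 3: 39.31 years is already measured on Earth.
Total: 37.34 + 47.28 + 39.31 years.

Δt = 124 years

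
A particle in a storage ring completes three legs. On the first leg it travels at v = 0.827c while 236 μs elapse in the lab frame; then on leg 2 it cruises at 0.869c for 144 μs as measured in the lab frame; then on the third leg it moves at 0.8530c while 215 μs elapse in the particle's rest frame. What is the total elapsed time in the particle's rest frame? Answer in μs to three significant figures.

Leg 1: γ = 1/√(1 − 0.827²) = 1/√0.3161 = 1.779; τ_1 = 236/1.779 = 132.7 μs.
Leg 2: γ = 1/√(1 − 0.869²) = 1/√0.2448 = 2.021; τ_2 = 144/2.021 = 71.25 μs.
Leg 3: 215 μs is already measured in the particle's rest frame.
Total: 132.7 + 71.25 + 215.0 μs.

τ = 419 μs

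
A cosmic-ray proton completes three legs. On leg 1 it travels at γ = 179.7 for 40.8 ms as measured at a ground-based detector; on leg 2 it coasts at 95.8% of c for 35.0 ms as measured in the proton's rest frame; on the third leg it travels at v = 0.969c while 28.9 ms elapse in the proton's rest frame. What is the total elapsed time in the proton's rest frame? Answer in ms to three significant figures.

Leg 1: γ = 179.7; τ_1 = 40.8/179.7 = 0.2270 ms.
Leg 2: 35.0 ms is already measured in the proton's rest frame.
Leg 3: 28.9 ms is already measured in the proton's rest frame.
Total: 0.2270 + 35.00 + 28.90 ms.

τ = 64.1 ms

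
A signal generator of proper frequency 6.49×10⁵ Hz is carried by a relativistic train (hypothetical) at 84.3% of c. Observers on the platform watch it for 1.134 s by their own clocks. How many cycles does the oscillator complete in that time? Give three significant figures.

N = 3.96×10⁵

β = 0.843; γ = 1/√(1 − 0.843²) = 1/√0.2894 = 1.859
During 1.134 s of lab time, the oscillator's proper time advances by τ = Δt/γ = 1.134/1.859 = 0.6100 s = 6.100×10⁻¹ s.
N = f × τ = 6.49×10⁵ × 6.100×10⁻¹ = 3.959×10⁵.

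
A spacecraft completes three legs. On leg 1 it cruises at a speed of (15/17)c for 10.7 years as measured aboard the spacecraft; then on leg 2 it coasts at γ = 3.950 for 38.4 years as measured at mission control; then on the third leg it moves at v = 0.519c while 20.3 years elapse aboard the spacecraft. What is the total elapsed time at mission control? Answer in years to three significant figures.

Δt = 84.9 years

Leg 1: γ = 1/√(1 − (15/17)²) = 17/8 = 2.125; Δt_1 = 2.125 × 10.7 = 22.74 years.
Leg 2: 38.4 years is already measured at mission control.
Leg 3: γ = 1/√(1 − 0.519²) = 1/√0.7306 = 1.170; Δt_3 = 1.170 × 20.3 = 23.75 years.
Total: 22.74 + 38.40 + 23.75 years.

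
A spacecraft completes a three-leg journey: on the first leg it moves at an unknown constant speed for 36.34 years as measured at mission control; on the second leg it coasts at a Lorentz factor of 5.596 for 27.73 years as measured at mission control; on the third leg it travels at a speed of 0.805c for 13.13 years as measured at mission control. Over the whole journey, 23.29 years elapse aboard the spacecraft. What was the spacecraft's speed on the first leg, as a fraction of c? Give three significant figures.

β = 0.957

Leg 1: speed unknown; τ_1 = 36.34/γ_1.
Leg 2: γ = 5.596; τ_2 = 27.73/5.596 = 4.955 years.
Leg 3: γ = 1/√(1 − 0.805²) = 1/√0.3520 = 1.686; τ_3 = 13.13/1.686 = 7.790 years.
Total proper time: τ_1 + 4.955 + 7.790 = 23.29, so τ_1 = 23.29 − 12.75 = 10.54 years.
γ_1 = 36.34/10.54 = 3.446; β = √(1 − 1/γ²) = √0.9158.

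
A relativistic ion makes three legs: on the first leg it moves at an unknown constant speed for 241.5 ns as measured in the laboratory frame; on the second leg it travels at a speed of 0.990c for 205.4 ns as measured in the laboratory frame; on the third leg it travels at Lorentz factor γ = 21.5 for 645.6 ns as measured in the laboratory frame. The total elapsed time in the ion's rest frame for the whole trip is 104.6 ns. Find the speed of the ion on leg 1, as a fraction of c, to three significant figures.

Leg 1: speed unknown; τ_1 = 241.5/γ_1.
Leg 2: γ = 1/√(1 − 0.990²) = 1/√0.01990 = 7.089; τ_2 = 205.4/7.089 = 28.98 ns.
Leg 3: γ = 21.5; τ_3 = 645.6/21.50 = 30.03 ns.
Total proper time: τ_1 + 28.98 + 30.03 = 104.6, so τ_1 = 104.6 − 59.00 = 45.60 ns.
γ_1 = 241.5/45.60 = 5.296; β = √(1 − 1/γ²) = √0.9644.

β = 0.982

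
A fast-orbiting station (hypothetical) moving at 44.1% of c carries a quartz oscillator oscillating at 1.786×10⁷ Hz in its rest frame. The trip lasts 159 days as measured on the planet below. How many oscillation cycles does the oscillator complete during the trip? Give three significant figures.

β = 0.441; γ = 1/√(1 − 0.441²) = 1/√0.8055 = 1.114
The oscillator's own cycle count is N = f × τ where τ is the proper time aboard the station. τ = Δt/γ = 159/1.114 = 142.7 days = 1.233×10⁷ s.
N = 1.786×10⁷ × 1.233×10⁷ = 2.202×10¹⁴.

N = 2.20×10¹⁴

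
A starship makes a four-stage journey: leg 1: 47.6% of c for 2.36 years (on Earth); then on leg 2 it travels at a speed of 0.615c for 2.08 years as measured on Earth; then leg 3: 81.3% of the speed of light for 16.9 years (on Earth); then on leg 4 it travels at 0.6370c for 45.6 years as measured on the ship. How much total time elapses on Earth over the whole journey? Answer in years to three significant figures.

Leg 1: 2.36 years is already measured on Earth.
Leg 2: 2.08 years is already measured on Earth.
Leg 3: 16.9 years is already measured on Earth.
Leg 4: γ = 1/√(1 − 0.6370²) = 1/√0.5942 = 1.297; Δt_4 = 1.297 × 45.6 = 59.15 years.
Total: 2.360 + 2.080 + 16.90 + 59.15 years.

Δt = 80.5 years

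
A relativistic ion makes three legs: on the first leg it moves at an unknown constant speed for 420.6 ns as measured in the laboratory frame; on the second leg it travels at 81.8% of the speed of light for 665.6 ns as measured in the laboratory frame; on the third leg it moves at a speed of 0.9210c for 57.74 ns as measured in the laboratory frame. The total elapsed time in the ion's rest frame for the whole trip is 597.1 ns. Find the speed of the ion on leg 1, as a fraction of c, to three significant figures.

Leg 1: speed unknown; τ_1 = 420.6/γ_1.
Leg 2: β = 0.818; γ = 1/√(1 − 0.818²) = 1/√0.3309 = 1.738; τ_2 = 665.6/1.738 = 382.9 ns.
Leg 3: γ = 1/√(1 − 0.9210²) = 1/√0.1518 = 2.567; τ_3 = 57.74/2.567 = 22.49 ns.
Total proper time: τ_1 + 382.9 + 22.49 = 597.1, so τ_1 = 597.1 − 405.4 = 191.7 ns.
γ_1 = 420.6/191.7 = 2.194; β = √(1 − 1/γ²) = √0.7922.

β = 0.890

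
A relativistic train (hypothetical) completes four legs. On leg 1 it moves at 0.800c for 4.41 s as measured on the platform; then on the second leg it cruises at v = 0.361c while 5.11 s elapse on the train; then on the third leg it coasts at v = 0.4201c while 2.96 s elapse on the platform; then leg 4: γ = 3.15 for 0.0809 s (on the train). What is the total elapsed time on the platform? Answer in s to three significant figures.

Δt = 13.1 s

Leg 1: 4.41 s is already measured on the platform.
Leg 2: γ = 1/√(1 − 0.361²) = 1/√0.8697 = 1.072; Δt_2 = 1.072 × 5.11 = 5.480 s.
Leg 3: 2.96 s is already measured on the platform.
Leg 4: γ = 3.15; Δt_4 = 3.150 × 0.0809 = 0.2548 s.
Total: 4.410 + 5.480 + 2.960 + 0.2548 s.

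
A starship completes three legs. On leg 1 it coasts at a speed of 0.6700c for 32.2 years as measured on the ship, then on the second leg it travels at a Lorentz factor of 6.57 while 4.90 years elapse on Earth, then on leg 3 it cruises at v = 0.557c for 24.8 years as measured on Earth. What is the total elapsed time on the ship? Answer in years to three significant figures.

Leg 1: 32.2 years is already measured on the ship.
Leg 2: γ = 6.57; τ_2 = 4.90/6.570 = 0.7458 years.
Leg 3: γ = 1/√(1 − 0.557²) = 1/√0.6898 = 1.204; τ_3 = 24.8/1.204 = 20.60 years.
Total: 32.20 + 0.7458 + 20.60 years.

τ = 53.5 years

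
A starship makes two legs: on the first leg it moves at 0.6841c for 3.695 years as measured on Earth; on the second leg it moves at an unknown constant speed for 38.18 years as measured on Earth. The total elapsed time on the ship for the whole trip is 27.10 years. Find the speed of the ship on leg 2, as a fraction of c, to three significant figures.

β = 0.769

Leg 1: γ = 1/√(1 − 0.6841²) = 1/√0.5320 = 1.371; τ_1 = 3.695/1.371 = 2.695 years.
Leg 2: speed unknown; τ_2 = 38.18/γ_2.
Total proper time: 2.695 + τ_2 = 27.10, so τ_2 = 27.10 − 2.695 = 24.40 years.
γ_2 = 38.18/24.40 = 1.564; β = √(1 − 1/γ²) = √0.5914.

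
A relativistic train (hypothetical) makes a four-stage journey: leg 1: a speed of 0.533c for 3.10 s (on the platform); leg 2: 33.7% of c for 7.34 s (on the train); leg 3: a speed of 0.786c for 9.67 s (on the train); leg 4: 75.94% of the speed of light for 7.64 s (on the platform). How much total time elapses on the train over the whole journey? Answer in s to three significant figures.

Leg 1: γ = 1/√(1 − 0.533²) = 1/√0.7159 = 1.182; τ_1 = 3.10/1.182 = 2.623 s.
Leg 2: 7.34 s is already measured on the train.
Leg 3: 9.67 s is already measured on the train.
Leg 4: β = 0.7594; γ = 1/√(1 − 0.7594²) = 1/√0.4233 = 1.537; τ_4 = 7.64/1.537 = 4.971 s.
Total: 2.623 + 7.340 + 9.670 + 4.971 s.

τ = 24.6 s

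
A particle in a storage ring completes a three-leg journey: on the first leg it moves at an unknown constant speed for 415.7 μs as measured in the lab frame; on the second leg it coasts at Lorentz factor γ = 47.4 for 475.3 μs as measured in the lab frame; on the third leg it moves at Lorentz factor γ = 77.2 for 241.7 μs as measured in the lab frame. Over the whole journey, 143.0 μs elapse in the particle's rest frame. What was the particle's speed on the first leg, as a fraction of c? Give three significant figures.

Leg 1: speed unknown; τ_1 = 415.7/γ_1.
Leg 2: γ = 47.4; τ_2 = 475.3/47.40 = 10.03 μs.
Leg 3: γ = 77.2; τ_3 = 241.7/77.20 = 3.131 μs.
Total proper time: τ_1 + 10.03 + 3.131 = 143.0, so τ_1 = 143.0 − 13.16 = 129.8 μs.
γ_1 = 415.7/129.8 = 3.202; β = √(1 − 1/γ²) = √0.9024.

β = 0.950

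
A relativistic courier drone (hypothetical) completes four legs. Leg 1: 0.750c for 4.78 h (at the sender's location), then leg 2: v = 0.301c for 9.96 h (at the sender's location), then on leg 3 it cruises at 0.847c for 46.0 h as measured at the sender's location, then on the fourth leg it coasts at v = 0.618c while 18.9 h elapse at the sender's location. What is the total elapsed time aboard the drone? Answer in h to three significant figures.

Leg 1: γ = 1/√(1 − 0.750²) = 1/√0.4375 = 1.512; τ_1 = 4.78/1.512 = 3.162 h.
Leg 2: γ = 1/√(1 − 0.301²) = 1/√0.9094 = 1.049; τ_2 = 9.96/1.049 = 9.498 h.
Leg 3: γ = 1/√(1 − 0.847²) = 1/√0.2826 = 1.881; τ_3 = 46.0/1.881 = 24.45 h.
Leg 4: γ = 1/√(1 − 0.618²) = 1/√0.6181 = 1.272; τ_4 = 18.9/1.272 = 14.86 h.
Total: 3.162 + 9.498 + 24.45 + 14.86 h.

τ = 52.0 h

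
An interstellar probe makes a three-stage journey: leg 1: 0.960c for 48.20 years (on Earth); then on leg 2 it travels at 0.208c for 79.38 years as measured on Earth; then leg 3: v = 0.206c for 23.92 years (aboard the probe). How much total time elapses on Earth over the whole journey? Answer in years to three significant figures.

Leg 1: 48.20 years is already measured on Earth.
Leg 2: 79.38 years is already measured on Earth.
Leg 3: γ = 1/√(1 − 0.206²) = 1/√0.9576 = 1.022; Δt_3 = 1.022 × 23.92 = 24.44 years.
Total: 48.20 + 79.38 + 24.44 years.

Δt = 152 years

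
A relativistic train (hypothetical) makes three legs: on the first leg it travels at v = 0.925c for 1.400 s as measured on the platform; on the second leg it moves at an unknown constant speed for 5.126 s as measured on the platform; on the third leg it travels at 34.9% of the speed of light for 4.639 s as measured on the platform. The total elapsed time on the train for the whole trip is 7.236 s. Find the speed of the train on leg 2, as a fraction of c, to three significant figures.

Leg 1: γ = 1/√(1 − 0.925²) = 1/√0.1444 = 2.632; τ_1 = 1.400/2.632 = 0.5320 s.
Leg 2: speed unknown; τ_2 = 5.126/γ_2.
Leg 3: β = 0.349; γ = 1/√(1 − 0.349²) = 1/√0.8782 = 1.067; τ_3 = 4.639/1.067 = 4.347 s.
Total proper time: 0.5320 + τ_2 + 4.347 = 7.236, so τ_2 = 7.236 − 4.879 = 2.357 s.
γ_2 = 5.126/2.357 = 2.175; β = √(1 − 1/γ²) = √0.7886.

β = 0.888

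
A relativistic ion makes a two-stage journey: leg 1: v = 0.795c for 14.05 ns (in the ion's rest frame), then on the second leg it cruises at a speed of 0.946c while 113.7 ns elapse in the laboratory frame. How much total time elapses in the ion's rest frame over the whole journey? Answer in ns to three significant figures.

Leg 1: 14.05 ns is already measured in the ion's rest frame.
Leg 2: γ = 1/√(1 − 0.946²) = 1/√0.1051 = 3.085; τ_2 = 113.7/3.085 = 36.86 ns.
Total: 14.05 + 36.86 ns.

τ = 50.9 ns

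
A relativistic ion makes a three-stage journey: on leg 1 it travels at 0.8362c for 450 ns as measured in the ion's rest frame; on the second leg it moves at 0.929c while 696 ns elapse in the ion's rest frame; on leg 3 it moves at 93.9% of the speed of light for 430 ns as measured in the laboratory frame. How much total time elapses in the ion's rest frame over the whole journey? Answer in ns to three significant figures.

Leg 1: 450 ns is already measured in the ion's rest frame.
Leg 2: 696 ns is already measured in the ion's rest frame.
Leg 3: β = 0.939; γ = 1/√(1 − 0.939²) = 1/√0.1183 = 2.908; τ_3 = 430/2.908 = 147.9 ns.
Total: 450.0 + 696.0 + 147.9 ns.

τ = 1290 ns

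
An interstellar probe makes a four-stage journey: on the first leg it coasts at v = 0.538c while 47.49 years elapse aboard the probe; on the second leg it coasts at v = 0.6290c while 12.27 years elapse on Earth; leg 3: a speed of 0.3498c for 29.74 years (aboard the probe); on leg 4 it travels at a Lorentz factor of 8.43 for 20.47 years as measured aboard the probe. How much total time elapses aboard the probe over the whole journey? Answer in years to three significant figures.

Leg 1: 47.49 years is already measured aboard the probe.
Leg 2: γ = 1/√(1 − 0.6290²) = 1/√0.6044 = 1.286; τ_2 = 12.27/1.286 = 9.539 years.
Leg 3: 29.74 years is already measured aboard the probe.
Leg 4: 20.47 years is already measured aboard the probe.
Total: 47.49 + 9.539 + 29.74 + 20.47 years.

τ = 107 years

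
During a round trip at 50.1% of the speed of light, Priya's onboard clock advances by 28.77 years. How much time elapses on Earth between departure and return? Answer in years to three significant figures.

Δt = 33.2 years

β = 0.501; γ = 1/√(1 − 0.501²) = 1/√0.7490 = 1.155
Earth-frame duration is the dilated interval: Δt = γτ = 1.155 × 28.77 years.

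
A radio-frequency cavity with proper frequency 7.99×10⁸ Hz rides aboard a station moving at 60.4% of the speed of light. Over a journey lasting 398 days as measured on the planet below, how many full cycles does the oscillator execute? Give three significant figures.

N = 2.19×10¹⁶

β = 0.604; γ = 1/√(1 − 0.604²) = 1/√0.6352 = 1.255
The oscillator's own cycle count is N = f × τ where τ is the proper time aboard the station. τ = Δt/γ = 398/1.255 = 317.2 days = 2.741×10⁷ s.
N = 7.99×10⁸ × 2.741×10⁷ = 2.190×10¹⁶.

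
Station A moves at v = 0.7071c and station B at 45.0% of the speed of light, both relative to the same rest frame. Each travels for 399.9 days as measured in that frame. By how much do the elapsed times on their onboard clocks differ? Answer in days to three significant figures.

A: γ = 1/√(1 − 0.7071²) = 1/√0.5000 = 1.414; τ_A = 399.9/1.414 = 282.8 days.
B: β = 0.450; γ = 1/√(1 − 0.450²) = 1/√0.7975 = 1.120; τ_B = 399.9/1.120 = 357.1 days.

|τ_A − τ_B| = 74.3 days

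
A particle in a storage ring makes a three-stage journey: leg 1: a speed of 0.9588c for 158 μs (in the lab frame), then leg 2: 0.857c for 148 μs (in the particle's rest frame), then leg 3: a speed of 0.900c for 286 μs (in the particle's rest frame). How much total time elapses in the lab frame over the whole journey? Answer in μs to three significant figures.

Leg 1: 158 μs is already measured in the lab frame.
Leg 2: γ = 1/√(1 − 0.857²) = 1/√0.2656 = 1.941; Δt_2 = 1.941 × 148 = 287.2 μs.
Leg 3: γ = 1/√(1 − 0.900²) = 1/√0.1900 = 2.294; Δt_3 = 2.294 × 286 = 656.1 μs.
Total: 158.0 + 287.2 + 656.1 μs.

Δt = 1100 μs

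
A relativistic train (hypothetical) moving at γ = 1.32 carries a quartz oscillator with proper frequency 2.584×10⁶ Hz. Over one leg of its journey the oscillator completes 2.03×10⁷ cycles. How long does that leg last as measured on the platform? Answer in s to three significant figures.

γ = 1.32
Proper time for N cycles: τ = N/f = 2.03×10⁷/(2.584×10⁶) = 7.856×10⁰ s = 7.856 s.
Lab-frame duration Δt = γτ = 1.320 × 7.856 = 10.37 s.

Δt = 10.4 s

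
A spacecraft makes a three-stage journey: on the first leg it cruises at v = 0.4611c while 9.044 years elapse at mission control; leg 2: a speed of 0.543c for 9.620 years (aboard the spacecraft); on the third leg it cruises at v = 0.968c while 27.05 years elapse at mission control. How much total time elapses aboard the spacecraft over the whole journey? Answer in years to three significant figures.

Leg 1: γ = 1/√(1 − 0.4611²) = 1/√0.7874 = 1.127; τ_1 = 9.044/1.127 = 8.025 years.
Leg 2: 9.620 years is already measured aboard the spacecraft.
Leg 3: γ = 1/√(1 − 0.968²) = 1/√0.06298 = 3.985; τ_3 = 27.05/3.985 = 6.788 years.
Total: 8.025 + 9.620 + 6.788 years.

τ = 24.4 years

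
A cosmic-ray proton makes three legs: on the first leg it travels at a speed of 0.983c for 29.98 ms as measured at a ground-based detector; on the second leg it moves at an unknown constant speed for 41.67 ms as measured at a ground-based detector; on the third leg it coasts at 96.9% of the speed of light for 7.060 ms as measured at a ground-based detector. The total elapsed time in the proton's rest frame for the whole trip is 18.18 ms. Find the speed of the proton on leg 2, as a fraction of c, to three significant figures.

Leg 1: γ = 1/√(1 − 0.983²) = 1/√0.03371 = 5.446; τ_1 = 29.98/5.446 = 5.504 ms.
Leg 2: speed unknown; τ_2 = 41.67/γ_2.
Leg 3: β = 0.969; γ = 1/√(1 − 0.969²) = 1/√0.06104 = 4.048; τ_3 = 7.060/4.048 = 1.744 ms.
Total proper time: 5.504 + τ_2 + 1.744 = 18.18, so τ_2 = 18.18 − 7.249 = 10.93 ms.
γ_2 = 41.67/10.93 = 3.812; β = √(1 − 1/γ²) = √0.9312.

β = 0.965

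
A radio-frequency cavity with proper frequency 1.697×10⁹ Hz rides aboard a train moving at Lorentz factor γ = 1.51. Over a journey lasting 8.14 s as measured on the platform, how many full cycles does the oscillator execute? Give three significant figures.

γ = 1.51
The oscillator's own cycle count is N = f × τ where τ is the proper time on the train. τ = Δt/γ = 8.14/1.510 = 5.391 s = 5.391×10⁰ s.
N = 1.697×10⁹ × 5.391×10⁰ = 9.148×10⁹.

N = 9.15×10⁹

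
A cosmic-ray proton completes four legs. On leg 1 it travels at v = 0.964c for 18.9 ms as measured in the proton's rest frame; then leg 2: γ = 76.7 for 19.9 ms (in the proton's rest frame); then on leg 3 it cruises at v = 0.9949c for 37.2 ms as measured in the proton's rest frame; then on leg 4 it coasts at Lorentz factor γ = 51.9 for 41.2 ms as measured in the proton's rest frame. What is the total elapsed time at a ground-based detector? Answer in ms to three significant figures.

Leg 1: γ = 1/√(1 − 0.964²) = 1/√0.07070 = 3.761; Δt_1 = 3.761 × 18.9 = 71.08 ms.
Leg 2: γ = 76.7; Δt_2 = 76.70 × 19.9 = 1526 ms.
Leg 3: γ = 1/√(1 − 0.9949²) = 1/√0.01017 = 9.914; Δt_3 = 9.914 × 37.2 = 368.8 ms.
Leg 4: γ = 51.9; Δt_4 = 51.90 × 41.2 = 2138 ms.
Total: 71.08 + 1526 + 368.8 + 2138 ms.

Δt = 4100 ms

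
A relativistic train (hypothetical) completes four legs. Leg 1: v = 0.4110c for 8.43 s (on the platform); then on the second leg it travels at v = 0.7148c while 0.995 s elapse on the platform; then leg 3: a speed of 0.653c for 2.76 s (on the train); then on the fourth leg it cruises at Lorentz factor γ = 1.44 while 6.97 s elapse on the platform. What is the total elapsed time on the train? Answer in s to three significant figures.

Leg 1: γ = 1/√(1 − 0.4110²) = 1/√0.8311 = 1.097; τ_1 = 8.43/1.097 = 7.685 s.
Leg 2: γ = 1/√(1 − 0.7148²) = 1/√0.4891 = 1.430; τ_2 = 0.995/1.430 = 0.6958 s.
Leg 3: 2.76 s is already measured on the train.
Leg 4: γ = 1.44; τ_4 = 6.97/1.440 = 4.840 s.
Total: 7.685 + 0.6958 + 2.760 + 4.840 s.

τ = 16.0 s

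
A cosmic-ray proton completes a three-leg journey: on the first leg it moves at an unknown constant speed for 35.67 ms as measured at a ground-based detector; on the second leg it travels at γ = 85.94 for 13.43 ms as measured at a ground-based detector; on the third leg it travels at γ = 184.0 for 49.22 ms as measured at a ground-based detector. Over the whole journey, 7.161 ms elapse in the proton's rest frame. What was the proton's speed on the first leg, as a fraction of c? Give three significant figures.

β = 0.982

Leg 1: speed unknown; τ_1 = 35.67/γ_1.
Leg 2: γ = 85.94; τ_2 = 13.43/85.94 = 0.1563 ms.
Leg 3: γ = 184.0; τ_3 = 49.22/184.0 = 0.2675 ms.
Total proper time: τ_1 + 0.1563 + 0.2675 = 7.161, so τ_1 = 7.161 − 0.4238 = 6.737 ms.
γ_1 = 35.67/6.737 = 5.294; β = √(1 − 1/γ²) = √0.9643.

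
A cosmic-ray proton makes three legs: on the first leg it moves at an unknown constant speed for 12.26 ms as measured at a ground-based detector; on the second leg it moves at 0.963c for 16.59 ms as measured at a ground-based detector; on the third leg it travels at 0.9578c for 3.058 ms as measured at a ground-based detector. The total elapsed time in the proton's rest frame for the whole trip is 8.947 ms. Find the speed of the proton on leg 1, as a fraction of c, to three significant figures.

β = 0.956

Leg 1: speed unknown; τ_1 = 12.26/γ_1.
Leg 2: γ = 1/√(1 − 0.963²) = 1/√0.07263 = 3.711; τ_2 = 16.59/3.711 = 4.471 ms.
Leg 3: γ = 1/√(1 − 0.9578²) = 1/√0.08262 = 3.479; τ_3 = 3.058/3.479 = 0.8790 ms.
Total proper time: τ_1 + 4.471 + 0.8790 = 8.947, so τ_1 = 8.947 − 5.350 = 3.597 ms.
γ_1 = 12.26/3.597 = 3.408; β = √(1 − 1/γ²) = √0.9139.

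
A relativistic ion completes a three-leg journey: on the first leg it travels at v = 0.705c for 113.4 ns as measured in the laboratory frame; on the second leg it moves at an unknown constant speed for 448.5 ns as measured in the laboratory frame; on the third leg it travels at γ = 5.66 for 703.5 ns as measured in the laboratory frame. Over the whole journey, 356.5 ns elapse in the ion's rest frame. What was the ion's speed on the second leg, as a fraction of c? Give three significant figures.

Leg 1: γ = 1/√(1 − 0.705²) = 1/√0.5030 = 1.410; τ_1 = 113.4/1.410 = 80.42 ns.
Leg 2: speed unknown; τ_2 = 448.5/γ_2.
Leg 3: γ = 5.66; τ_3 = 703.5/5.660 = 124.3 ns.
Total proper time: 80.42 + τ_2 + 124.3 = 356.5, so τ_2 = 356.5 − 204.7 = 151.8 ns.
γ_2 = 448.5/151.8 = 2.955; β = √(1 − 1/γ²) = √0.8855.

β = 0.941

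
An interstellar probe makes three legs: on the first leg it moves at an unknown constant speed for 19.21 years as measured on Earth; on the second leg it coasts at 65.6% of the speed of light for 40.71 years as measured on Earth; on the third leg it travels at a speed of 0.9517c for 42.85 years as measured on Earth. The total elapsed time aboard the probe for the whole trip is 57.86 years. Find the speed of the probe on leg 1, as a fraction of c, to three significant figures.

β = 0.686

Leg 1: speed unknown; τ_1 = 19.21/γ_1.
Leg 2: β = 0.656; γ = 1/√(1 − 0.656²) = 1/√0.5697 = 1.325; τ_2 = 40.71/1.325 = 30.73 years.
Leg 3: γ = 1/√(1 − 0.9517²) = 1/√0.09427 = 3.257; τ_3 = 42.85/3.257 = 13.16 years.
Total proper time: τ_1 + 30.73 + 13.16 = 57.86, so τ_1 = 57.86 − 43.88 = 13.98 years.
γ_1 = 19.21/13.98 = 1.374; β = √(1 − 1/γ²) = √0.4706.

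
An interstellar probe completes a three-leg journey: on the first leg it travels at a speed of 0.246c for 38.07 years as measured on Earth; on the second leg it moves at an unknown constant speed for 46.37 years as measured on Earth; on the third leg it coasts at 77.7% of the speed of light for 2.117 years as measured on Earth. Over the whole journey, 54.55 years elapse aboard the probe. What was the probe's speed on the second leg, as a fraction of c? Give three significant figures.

β = 0.936

Leg 1: γ = 1/√(1 − 0.246²) = 1/√0.9395 = 1.032; τ_1 = 38.07/1.032 = 36.90 years.
Leg 2: speed unknown; τ_2 = 46.37/γ_2.
Leg 3: β = 0.777; γ = 1/√(1 − 0.777²) = 1/√0.3963 = 1.589; τ_3 = 2.117/1.589 = 1.333 years.
Total proper time: 36.90 + τ_2 + 1.333 = 54.55, so τ_2 = 54.55 − 38.23 = 16.32 years.
γ_2 = 46.37/16.32 = 2.842; β = √(1 − 1/γ²) = √0.8762.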